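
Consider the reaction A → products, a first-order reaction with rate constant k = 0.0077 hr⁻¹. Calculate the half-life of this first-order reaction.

90.02 hr

Step 1: For a first-order reaction, t₁/₂ = ln(2)/k
Step 2: t₁/₂ = ln(2)/0.0077
Step 3: t₁/₂ = 0.6931/0.0077 = 90.02 hr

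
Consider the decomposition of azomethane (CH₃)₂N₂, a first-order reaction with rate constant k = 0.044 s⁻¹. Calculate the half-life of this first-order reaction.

15.75 s

Step 1: For a first-order reaction, t₁/₂ = ln(2)/k
Step 2: t₁/₂ = ln(2)/0.044
Step 3: t₁/₂ = 0.6931/0.044 = 15.75 s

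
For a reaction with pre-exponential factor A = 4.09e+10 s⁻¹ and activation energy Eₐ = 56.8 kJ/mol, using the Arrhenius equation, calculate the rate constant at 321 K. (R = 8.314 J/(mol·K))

2.34e+01 s⁻¹

Step 1: Use the Arrhenius equation: k = A × exp(-Eₐ/RT)
Step 2: Convert Eₐ to J/mol: 56.8 kJ/mol = 56800 J/mol
Step 3: Calculate the exponent: -Eₐ/(RT) = -56800/(8.314 × 321) = -21.28302
Step 4: k = 4.09e+10 × exp(-21.28302)
Step 5: k = 4.09e+10 × 5.71350e-10 = 2.3368e+01 s⁻¹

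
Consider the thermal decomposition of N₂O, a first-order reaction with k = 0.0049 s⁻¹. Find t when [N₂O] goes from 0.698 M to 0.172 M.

285.9 s

Step 1: For first-order: t = ln([N₂O]₀/[N₂O])/k
Step 2: t = ln(0.698/0.172)/0.0049
Step 3: t = ln(4.058)/0.0049
Step 4: t = 1.401/0.0049 = 285.9 s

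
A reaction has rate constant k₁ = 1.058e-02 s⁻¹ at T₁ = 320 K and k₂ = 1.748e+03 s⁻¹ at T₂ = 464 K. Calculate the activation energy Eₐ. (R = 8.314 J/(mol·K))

103.0 kJ/mol

Step 1: Use the two-temperature Arrhenius form: ln(k₂/k₁) = -Eₐ/R × (1/T₂ - 1/T₁)
Step 2: ln(k₂/k₁) = ln(1.748e+03/1.058e-02) = ln(165217) = 12.015
Step 3: 1/T₂ - 1/T₁ = 1/464 - 1/320 = -9.698276e-04 K⁻¹
Step 4: Eₐ = -R × ln(k₂/k₁) / (1/T₂ - 1/T₁) = -8.314 × 12.015 / -9.698276e-04
Step 5: Eₐ = 1.0300e+05 J/mol = 103.0 kJ/mol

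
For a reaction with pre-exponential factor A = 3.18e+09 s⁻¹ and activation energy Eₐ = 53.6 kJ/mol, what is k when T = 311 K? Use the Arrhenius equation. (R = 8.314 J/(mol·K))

3.16e+00 s⁻¹

Step 1: Use the Arrhenius equation: k = A × exp(-Eₐ/RT)
Step 2: Convert Eₐ to J/mol: 53.6 kJ/mol = 53600 J/mol
Step 3: Calculate the exponent: -Eₐ/(RT) = -53600/(8.314 × 311) = -20.72977
Step 4: k = 3.18e+09 × exp(-20.72977)
Step 5: k = 3.18e+09 × 9.93517e-10 = 3.1594e+00 s⁻¹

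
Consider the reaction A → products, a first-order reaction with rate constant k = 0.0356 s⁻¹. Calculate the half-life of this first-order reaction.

19.47 s

Step 1: For a first-order reaction, t₁/₂ = ln(2)/k
Step 2: t₁/₂ = ln(2)/0.0356
Step 3: t₁/₂ = 0.6931/0.0356 = 19.47 s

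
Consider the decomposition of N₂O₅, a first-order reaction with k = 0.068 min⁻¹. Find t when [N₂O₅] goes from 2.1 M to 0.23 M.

32.52 min

Step 1: For first-order: t = ln([N₂O₅]₀/[N₂O₅])/k
Step 2: t = ln(2.1/0.23)/0.068
Step 3: t = ln(9.13)/0.068
Step 4: t = 2.212/0.068 = 32.52 min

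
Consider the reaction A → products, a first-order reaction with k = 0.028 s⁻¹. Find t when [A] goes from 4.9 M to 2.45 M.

24.76 s

Step 1: For first-order: t = ln([A]₀/[A])/k
Step 2: t = ln(4.9/2.45)/0.028
Step 3: t = ln(2)/0.028
Step 4: t = 0.6931/0.028 = 24.76 s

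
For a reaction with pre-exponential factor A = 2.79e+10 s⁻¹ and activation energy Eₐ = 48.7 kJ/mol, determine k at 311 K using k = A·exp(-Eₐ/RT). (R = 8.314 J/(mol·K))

1.84e+02 s⁻¹

Step 1: Use the Arrhenius equation: k = A × exp(-Eₐ/RT)
Step 2: Convert Eₐ to J/mol: 48.7 kJ/mol = 48700 J/mol
Step 3: Calculate the exponent: -Eₐ/(RT) = -48700/(8.314 × 311) = -18.83469
Step 4: k = 2.79e+10 × exp(-18.83469)
Step 5: k = 2.79e+10 × 6.60995e-09 = 1.8442e+02 s⁻¹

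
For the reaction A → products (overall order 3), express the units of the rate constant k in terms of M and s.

M⁻²·s⁻¹

Step 1: For overall order n, rate = k × (concentration)^n.
Step 2: Rate has units M·s⁻¹; concentration term has units M^3.
Step 3: k = rate / (concentration)^n, so units of k = M^(1-3)·s⁻¹ = M⁻²·s⁻¹.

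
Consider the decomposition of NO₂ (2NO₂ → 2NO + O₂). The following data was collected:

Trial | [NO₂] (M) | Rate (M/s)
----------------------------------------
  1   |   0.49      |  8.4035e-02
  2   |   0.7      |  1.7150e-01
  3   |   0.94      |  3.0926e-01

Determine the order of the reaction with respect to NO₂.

second order (2)

Step 1: Compare trials to find order n where rate₂/rate₁ = ([NO₂]₂/[NO₂]₁)^n
Step 2: rate₂/rate₁ = 1.7150e-01/8.4035e-02 = 2.041
Step 3: [NO₂]₂/[NO₂]₁ = 0.7/0.49 = 1.429
Step 4: n = ln(2.041)/ln(1.429) = 2.00 ≈ 2
Step 5: The reaction is second order in NO₂.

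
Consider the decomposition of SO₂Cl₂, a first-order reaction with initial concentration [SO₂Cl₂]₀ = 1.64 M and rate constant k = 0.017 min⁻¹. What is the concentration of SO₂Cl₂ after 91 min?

0.3491 M

Step 1: For a first-order reaction: [SO₂Cl₂] = [SO₂Cl₂]₀ × e^(-kt)
Step 2: [SO₂Cl₂] = 1.64 × e^(-0.017 × 91)
Step 3: [SO₂Cl₂] = 1.64 × e^(-1.547)
Step 4: [SO₂Cl₂] = 1.64 × 0.212886 = 0.3491 M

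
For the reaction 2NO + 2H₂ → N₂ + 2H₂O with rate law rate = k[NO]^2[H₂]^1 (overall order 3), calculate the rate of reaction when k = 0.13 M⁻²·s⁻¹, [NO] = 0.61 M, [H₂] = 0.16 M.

0.00774 M/s

Step 1: The rate law is rate = k[NO]^2[H₂]^1, overall order = 2+1 = 3
Step 2: Substitute values: rate = 0.13 × (0.61)^2 × (0.16)^1
Step 3: rate = 0.13 × 0.3721 × 0.16 = 0.00773968 M/s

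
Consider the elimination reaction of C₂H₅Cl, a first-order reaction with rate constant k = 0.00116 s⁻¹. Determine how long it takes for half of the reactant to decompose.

597.5 s

Step 1: For a first-order reaction, t₁/₂ = ln(2)/k
Step 2: t₁/₂ = ln(2)/0.00116
Step 3: t₁/₂ = 0.6931/0.00116 = 597.5 s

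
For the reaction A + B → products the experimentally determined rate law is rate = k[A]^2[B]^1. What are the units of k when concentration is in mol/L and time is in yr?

(mol/L)⁻²·yr⁻¹

Step 1: Overall order = 2 + 1 = 3.
Step 2: rate has units mol/L·yr⁻¹; [A]^2[B]^1 has units (mol/L)^3.
Step 3: k = rate/([A]^2[B]^1), so units of k = (mol/L)^(1-3)·yr⁻¹ = (mol/L)⁻²·yr⁻¹.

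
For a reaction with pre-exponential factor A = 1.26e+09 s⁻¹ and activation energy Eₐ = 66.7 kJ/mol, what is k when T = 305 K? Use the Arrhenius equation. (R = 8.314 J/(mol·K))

4.75e-03 s⁻¹

Step 1: Use the Arrhenius equation: k = A × exp(-Eₐ/RT)
Step 2: Convert Eₐ to J/mol: 66.7 kJ/mol = 66700 J/mol
Step 3: Calculate the exponent: -Eₐ/(RT) = -66700/(8.314 × 305) = -26.30365
Step 4: k = 1.26e+09 × exp(-26.30365)
Step 5: k = 1.26e+09 × 3.77112e-12 = 4.7516e-03 s⁻¹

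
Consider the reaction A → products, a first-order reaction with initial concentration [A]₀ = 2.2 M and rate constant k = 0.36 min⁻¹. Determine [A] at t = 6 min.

0.2537 M

Step 1: For a first-order reaction: [A] = [A]₀ × e^(-kt)
Step 2: [A] = 2.2 × e^(-0.36 × 6)
Step 3: [A] = 2.2 × e^(-2.16)
Step 4: [A] = 2.2 × 0.115325 = 0.2537 M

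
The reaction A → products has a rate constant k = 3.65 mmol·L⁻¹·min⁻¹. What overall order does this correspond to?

zeroth order (0)

Step 1: The units of k for an nth-order reaction are (concentration)^(1-n)·(time)⁻¹.
Step 2: Here k has units mmol·L⁻¹·min⁻¹, so the concentration exponent is 1.
Step 3: 1 - n = 1 ⇒ n = 0. The reaction is zeroth order.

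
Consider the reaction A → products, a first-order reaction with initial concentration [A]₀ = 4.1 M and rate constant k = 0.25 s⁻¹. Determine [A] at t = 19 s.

0.03547 M

Step 1: For a first-order reaction: [A] = [A]₀ × e^(-kt)
Step 2: [A] = 4.1 × e^(-0.25 × 19)
Step 3: [A] = 4.1 × e^(-4.75)
Step 4: [A] = 4.1 × 0.0086517 = 0.03547 M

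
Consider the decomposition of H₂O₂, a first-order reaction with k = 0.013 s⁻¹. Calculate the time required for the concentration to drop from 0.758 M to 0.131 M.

135 s

Step 1: For first-order: t = ln([H₂O₂]₀/[H₂O₂])/k
Step 2: t = ln(0.758/0.131)/0.013
Step 3: t = ln(5.786)/0.013
Step 4: t = 1.755/0.013 = 135 s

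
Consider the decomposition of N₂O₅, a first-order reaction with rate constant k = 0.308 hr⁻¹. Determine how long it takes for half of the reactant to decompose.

2.25 hr

Step 1: For a first-order reaction, t₁/₂ = ln(2)/k
Step 2: t₁/₂ = ln(2)/0.308
Step 3: t₁/₂ = 0.6931/0.308 = 2.25 hr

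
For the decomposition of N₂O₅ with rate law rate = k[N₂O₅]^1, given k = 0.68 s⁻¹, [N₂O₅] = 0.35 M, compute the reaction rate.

0.238 M/s

Step 1: Identify the rate law: rate = k[N₂O₅]^1
Step 2: Substitute values: rate = 0.68 × (0.35)^1
Step 3: Calculate: rate = 0.68 × 0.35 = 0.238 M/s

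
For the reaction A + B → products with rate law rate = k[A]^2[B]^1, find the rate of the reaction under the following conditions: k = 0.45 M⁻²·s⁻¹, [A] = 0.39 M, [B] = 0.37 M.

0.02532 M/s

Step 1: The rate law is rate = k[A]^2[B]^1
Step 2: Substitute: rate = 0.45 × (0.39)^2 × (0.37)^1
Step 3: rate = 0.45 × 0.1521 × 0.37 = 0.0253247 M/s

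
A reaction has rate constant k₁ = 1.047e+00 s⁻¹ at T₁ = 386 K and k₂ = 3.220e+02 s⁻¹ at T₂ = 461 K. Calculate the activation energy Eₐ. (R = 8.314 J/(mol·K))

113.0 kJ/mol

Step 1: Use the two-temperature Arrhenius form: ln(k₂/k₁) = -Eₐ/R × (1/T₂ - 1/T₁)
Step 2: ln(k₂/k₁) = ln(3.220e+02/1.047e+00) = ln(307.545) = 5.72862
Step 3: 1/T₂ - 1/T₁ = 1/461 - 1/386 = -4.214762e-04 K⁻¹
Step 4: Eₐ = -R × ln(k₂/k₁) / (1/T₂ - 1/T₁) = -8.314 × 5.72862 / -4.214762e-04
Step 5: Eₐ = 1.1300e+05 J/mol = 113.0 kJ/mol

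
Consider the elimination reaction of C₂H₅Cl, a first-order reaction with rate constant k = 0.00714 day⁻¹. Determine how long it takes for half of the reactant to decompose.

97.08 day

Step 1: For a first-order reaction, t₁/₂ = ln(2)/k
Step 2: t₁/₂ = ln(2)/0.00714
Step 3: t₁/₂ = 0.6931/0.00714 = 97.08 day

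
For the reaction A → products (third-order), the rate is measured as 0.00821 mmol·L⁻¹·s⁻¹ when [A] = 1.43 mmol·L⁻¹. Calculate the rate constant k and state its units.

0.002808 (mmol·L⁻¹)⁻²·s⁻¹

Step 1: rate = k[A]^3, so k = rate / [A]^3.
Step 2: k = 0.00821 / (1.43)^3 = 0.00821 / 2.924.
Step 3: k = 0.002808 (mmol·L⁻¹)⁻²·s⁻¹.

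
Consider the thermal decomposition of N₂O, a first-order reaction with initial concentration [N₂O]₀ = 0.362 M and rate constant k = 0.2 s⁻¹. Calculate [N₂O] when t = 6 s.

0.109 M

Step 1: For a first-order reaction: [N₂O] = [N₂O]₀ × e^(-kt)
Step 2: [N₂O] = 0.362 × e^(-0.2 × 6)
Step 3: [N₂O] = 0.362 × e^(-1.2)
Step 4: [N₂O] = 0.362 × 0.301194 = 0.109 M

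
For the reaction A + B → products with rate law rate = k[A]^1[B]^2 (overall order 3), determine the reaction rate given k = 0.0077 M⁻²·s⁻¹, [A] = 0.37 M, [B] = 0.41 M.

0.0004789 M/s

Step 1: The rate law is rate = k[A]^1[B]^2, overall order = 1+2 = 3
Step 2: Substitute values: rate = 0.0077 × (0.37)^1 × (0.41)^2
Step 3: rate = 0.0077 × 0.37 × 0.1681 = 0.000478917 M/s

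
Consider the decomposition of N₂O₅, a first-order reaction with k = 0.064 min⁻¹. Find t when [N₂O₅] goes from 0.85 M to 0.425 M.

10.83 min

Step 1: For first-order: t = ln([N₂O₅]₀/[N₂O₅])/k
Step 2: t = ln(0.85/0.425)/0.064
Step 3: t = ln(2)/0.064
Step 4: t = 0.6931/0.064 = 10.83 min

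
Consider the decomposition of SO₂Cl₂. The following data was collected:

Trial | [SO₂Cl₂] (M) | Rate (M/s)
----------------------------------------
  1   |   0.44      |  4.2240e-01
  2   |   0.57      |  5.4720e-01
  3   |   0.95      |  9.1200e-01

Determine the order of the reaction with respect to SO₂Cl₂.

first order (1)

Step 1: Compare trials to find order n where rate₂/rate₁ = ([SO₂Cl₂]₂/[SO₂Cl₂]₁)^n
Step 2: rate₂/rate₁ = 5.4720e-01/4.2240e-01 = 1.295
Step 3: [SO₂Cl₂]₂/[SO₂Cl₂]₁ = 0.57/0.44 = 1.295
Step 4: n = ln(1.295)/ln(1.295) = 1.00 ≈ 1
Step 5: The reaction is first order in SO₂Cl₂.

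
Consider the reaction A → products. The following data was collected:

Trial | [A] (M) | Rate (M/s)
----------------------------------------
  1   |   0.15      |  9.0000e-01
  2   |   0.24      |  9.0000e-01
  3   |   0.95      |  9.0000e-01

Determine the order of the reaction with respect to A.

zeroth order (0)

Step 1: Compare trials - when concentration changes, rate stays constant.
Step 2: rate₂/rate₁ = 9.0000e-01/9.0000e-01 = 1
Step 3: [A]₂/[A]₁ = 0.24/0.15 = 1.6
Step 4: Since rate ratio ≈ (conc ratio)^0, the reaction is zeroth order.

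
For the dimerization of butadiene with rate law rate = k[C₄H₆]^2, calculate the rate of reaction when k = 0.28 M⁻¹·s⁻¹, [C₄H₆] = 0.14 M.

0.005488 M/s

Step 1: Identify the rate law: rate = k[C₄H₆]^2
Step 2: Substitute values: rate = 0.28 × (0.14)^2
Step 3: Calculate: rate = 0.28 × 0.0196 = 0.005488 M/s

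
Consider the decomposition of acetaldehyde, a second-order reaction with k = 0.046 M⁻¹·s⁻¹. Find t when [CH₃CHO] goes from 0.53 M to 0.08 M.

230.7 s

Step 1: For second-order: t = (1/[CH₃CHO] - 1/[CH₃CHO]₀)/k
Step 2: t = (1/0.08 - 1/0.53)/0.046
Step 3: t = (12.5 - 1.887)/0.046
Step 4: t = 10.61/0.046 = 230.7 s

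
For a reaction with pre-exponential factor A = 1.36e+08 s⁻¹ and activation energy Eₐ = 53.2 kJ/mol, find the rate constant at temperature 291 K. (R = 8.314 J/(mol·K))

3.84e-02 s⁻¹

Step 1: Use the Arrhenius equation: k = A × exp(-Eₐ/RT)
Step 2: Convert Eₐ to J/mol: 53.2 kJ/mol = 53200 J/mol
Step 3: Calculate the exponent: -Eₐ/(RT) = -53200/(8.314 × 291) = -21.98916
Step 4: k = 1.36e+08 × exp(-21.98916)
Step 5: k = 1.36e+08 × 2.81987e-10 = 3.8350e-02 s⁻¹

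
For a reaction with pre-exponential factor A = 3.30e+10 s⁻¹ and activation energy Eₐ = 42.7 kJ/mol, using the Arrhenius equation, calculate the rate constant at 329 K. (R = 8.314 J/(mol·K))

5.48e+03 s⁻¹

Step 1: Use the Arrhenius equation: k = A × exp(-Eₐ/RT)
Step 2: Convert Eₐ to J/mol: 42.7 kJ/mol = 42700 J/mol
Step 3: Calculate the exponent: -Eₐ/(RT) = -42700/(8.314 × 329) = -15.61068
Step 4: k = 3.30e+10 × exp(-15.61068)
Step 5: k = 3.30e+10 × 1.66099e-07 = 5.4813e+03 s⁻¹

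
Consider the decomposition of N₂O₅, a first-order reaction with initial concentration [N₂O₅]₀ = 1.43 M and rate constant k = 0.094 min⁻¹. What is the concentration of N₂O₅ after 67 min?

0.002631 M

Step 1: For a first-order reaction: [N₂O₅] = [N₂O₅]₀ × e^(-kt)
Step 2: [N₂O₅] = 1.43 × e^(-0.094 × 67)
Step 3: [N₂O₅] = 1.43 × e^(-6.298)
Step 4: [N₂O₅] = 1.43 × 0.00183998 = 0.002631 M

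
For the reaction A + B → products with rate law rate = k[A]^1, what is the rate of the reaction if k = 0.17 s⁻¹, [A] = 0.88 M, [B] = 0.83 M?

0.1496 M/s

Step 1: The rate law is rate = k[A]^1
Step 2: Note that the rate does not depend on [B] (zero order in B).
Step 3: rate = 0.17 × (0.88)^1 = 0.1496 M/s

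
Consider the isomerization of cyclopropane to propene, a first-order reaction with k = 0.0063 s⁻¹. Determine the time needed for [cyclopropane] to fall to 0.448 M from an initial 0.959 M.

120.8 s

Step 1: For first-order: t = ln([cyclopropane]₀/[cyclopropane])/k
Step 2: t = ln(0.959/0.448)/0.0063
Step 3: t = ln(2.141)/0.0063
Step 4: t = 0.7611/0.0063 = 120.8 s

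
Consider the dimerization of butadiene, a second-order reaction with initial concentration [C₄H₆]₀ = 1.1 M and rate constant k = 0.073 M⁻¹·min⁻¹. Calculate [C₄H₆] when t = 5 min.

0.7849 M

Step 1: For a second-order reaction: 1/[C₄H₆] = 1/[C₄H₆]₀ + kt
Step 2: 1/[C₄H₆] = 1/1.1 + 0.073 × 5
Step 3: 1/[C₄H₆] = 0.9091 + 0.365 = 1.274
Step 4: [C₄H₆] = 1/1.274 = 0.7849 M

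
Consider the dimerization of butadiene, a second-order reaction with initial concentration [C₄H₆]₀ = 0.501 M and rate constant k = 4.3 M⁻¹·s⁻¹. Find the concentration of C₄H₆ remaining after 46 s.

0.005005 M

Step 1: For a second-order reaction: 1/[C₄H₆] = 1/[C₄H₆]₀ + kt
Step 2: 1/[C₄H₆] = 1/0.501 + 4.3 × 46
Step 3: 1/[C₄H₆] = 1.996 + 197.8 = 199.8
Step 4: [C₄H₆] = 1/199.8 = 0.005005 M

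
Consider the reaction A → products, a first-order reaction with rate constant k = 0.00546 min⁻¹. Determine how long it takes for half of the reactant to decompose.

127 min

Step 1: For a first-order reaction, t₁/₂ = ln(2)/k
Step 2: t₁/₂ = ln(2)/0.00546
Step 3: t₁/₂ = 0.6931/0.00546 = 127 min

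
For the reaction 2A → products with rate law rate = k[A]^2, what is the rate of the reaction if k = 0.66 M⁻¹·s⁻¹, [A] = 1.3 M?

1.115 M/s

Step 1: Identify the rate law: rate = k[A]^2
Step 2: Substitute values: rate = 0.66 × (1.3)^2
Step 3: Calculate: rate = 0.66 × 1.69 = 1.1154 M/s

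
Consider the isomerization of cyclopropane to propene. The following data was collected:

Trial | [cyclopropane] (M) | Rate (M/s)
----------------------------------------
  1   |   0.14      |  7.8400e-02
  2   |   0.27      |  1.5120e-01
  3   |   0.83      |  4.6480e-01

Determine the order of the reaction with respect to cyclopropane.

first order (1)

Step 1: Compare trials to find order n where rate₂/rate₁ = ([cyclopropane]₂/[cyclopropane]₁)^n
Step 2: rate₂/rate₁ = 1.5120e-01/7.8400e-02 = 1.929
Step 3: [cyclopropane]₂/[cyclopropane]₁ = 0.27/0.14 = 1.929
Step 4: n = ln(1.929)/ln(1.929) = 1.00 ≈ 1
Step 5: The reaction is first order in cyclopropane.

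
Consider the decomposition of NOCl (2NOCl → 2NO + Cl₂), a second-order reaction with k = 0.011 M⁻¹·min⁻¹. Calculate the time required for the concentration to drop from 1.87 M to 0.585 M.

106.8 min

Step 1: For second-order: t = (1/[NOCl] - 1/[NOCl]₀)/k
Step 2: t = (1/0.585 - 1/1.87)/0.011
Step 3: t = (1.709 - 0.5348)/0.011
Step 4: t = 1.175/0.011 = 106.8 min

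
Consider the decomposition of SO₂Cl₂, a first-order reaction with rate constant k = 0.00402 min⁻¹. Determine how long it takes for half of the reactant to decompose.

172.4 min

Step 1: For a first-order reaction, t₁/₂ = ln(2)/k
Step 2: t₁/₂ = ln(2)/0.00402
Step 3: t₁/₂ = 0.6931/0.00402 = 172.4 min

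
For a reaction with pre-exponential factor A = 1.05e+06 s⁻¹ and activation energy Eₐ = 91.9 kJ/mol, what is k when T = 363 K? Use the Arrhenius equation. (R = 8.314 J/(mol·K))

6.26e-08 s⁻¹

Step 1: Use the Arrhenius equation: k = A × exp(-Eₐ/RT)
Step 2: Convert Eₐ to J/mol: 91.9 kJ/mol = 91900 J/mol
Step 3: Calculate the exponent: -Eₐ/(RT) = -91900/(8.314 × 363) = -30.45081
Step 4: k = 1.05e+06 × exp(-30.45081)
Step 5: k = 1.05e+06 × 5.96185e-14 = 6.2599e-08 s⁻¹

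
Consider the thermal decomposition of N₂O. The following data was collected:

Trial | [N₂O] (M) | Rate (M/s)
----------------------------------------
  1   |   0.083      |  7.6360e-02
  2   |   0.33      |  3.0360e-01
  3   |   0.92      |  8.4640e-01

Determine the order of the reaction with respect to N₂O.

first order (1)

Step 1: Compare trials to find order n where rate₂/rate₁ = ([N₂O]₂/[N₂O]₁)^n
Step 2: rate₂/rate₁ = 3.0360e-01/7.6360e-02 = 3.976
Step 3: [N₂O]₂/[N₂O]₁ = 0.33/0.083 = 3.976
Step 4: n = ln(3.976)/ln(3.976) = 1.00 ≈ 1
Step 5: The reaction is first order in N₂O.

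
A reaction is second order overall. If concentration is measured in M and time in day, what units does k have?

M⁻¹·day⁻¹

Step 1: For overall order n, rate = k × (concentration)^n.
Step 2: Rate has units M·day⁻¹; concentration term has units M^2.
Step 3: k = rate / (concentration)^n, so units of k = M^(1-2)·day⁻¹ = M⁻¹·day⁻¹.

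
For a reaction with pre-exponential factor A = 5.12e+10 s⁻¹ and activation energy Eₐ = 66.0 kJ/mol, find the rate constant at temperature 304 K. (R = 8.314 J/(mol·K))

2.34e-01 s⁻¹

Step 1: Use the Arrhenius equation: k = A × exp(-Eₐ/RT)
Step 2: Convert Eₐ to J/mol: 66.0 kJ/mol = 66000 J/mol
Step 3: Calculate the exponent: -Eₐ/(RT) = -66000/(8.314 × 304) = -26.11321
Step 4: k = 5.12e+10 × exp(-26.11321)
Step 5: k = 5.12e+10 × 4.56223e-12 = 2.3359e-01 s⁻¹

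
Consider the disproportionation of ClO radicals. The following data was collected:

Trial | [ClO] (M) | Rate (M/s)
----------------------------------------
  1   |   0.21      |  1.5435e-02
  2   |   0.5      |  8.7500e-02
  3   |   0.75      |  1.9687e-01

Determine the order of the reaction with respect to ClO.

second order (2)

Step 1: Compare trials to find order n where rate₂/rate₁ = ([ClO]₂/[ClO]₁)^n
Step 2: rate₂/rate₁ = 8.7500e-02/1.5435e-02 = 5.669
Step 3: [ClO]₂/[ClO]₁ = 0.5/0.21 = 2.381
Step 4: n = ln(5.669)/ln(2.381) = 2.00 ≈ 2
Step 5: The reaction is second order in ClO.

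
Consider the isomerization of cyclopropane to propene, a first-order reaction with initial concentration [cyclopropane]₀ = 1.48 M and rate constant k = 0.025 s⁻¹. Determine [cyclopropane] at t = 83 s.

0.1858 M

Step 1: For a first-order reaction: [cyclopropane] = [cyclopropane]₀ × e^(-kt)
Step 2: [cyclopropane] = 1.48 × e^(-0.025 × 83)
Step 3: [cyclopropane] = 1.48 × e^(-2.075)
Step 4: [cyclopropane] = 1.48 × 0.125556 = 0.1858 M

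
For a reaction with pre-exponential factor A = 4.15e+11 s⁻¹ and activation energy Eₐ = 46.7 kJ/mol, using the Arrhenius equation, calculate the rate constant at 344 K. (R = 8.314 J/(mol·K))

3.36e+04 s⁻¹

Step 1: Use the Arrhenius equation: k = A × exp(-Eₐ/RT)
Step 2: Convert Eₐ to J/mol: 46.7 kJ/mol = 46700 J/mol
Step 3: Calculate the exponent: -Eₐ/(RT) = -46700/(8.314 × 344) = -16.32858
Step 4: k = 4.15e+11 × exp(-16.32858)
Step 5: k = 4.15e+11 × 8.10192e-08 = 3.3623e+04 s⁻¹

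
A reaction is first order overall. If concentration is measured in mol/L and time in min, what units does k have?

min⁻¹

Step 1: For overall order n, rate = k × (concentration)^n.
Step 2: Rate has units mol/L·min⁻¹; concentration term has units (mol/L)^1.
Step 3: k = rate / (concentration)^n, so units of k = (mol/L)^(1-1)·min⁻¹ = min⁻¹.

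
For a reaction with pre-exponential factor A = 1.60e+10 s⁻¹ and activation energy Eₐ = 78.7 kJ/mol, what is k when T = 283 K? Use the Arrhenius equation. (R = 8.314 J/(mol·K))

4.76e-05 s⁻¹

Step 1: Use the Arrhenius equation: k = A × exp(-Eₐ/RT)
Step 2: Convert Eₐ to J/mol: 78.7 kJ/mol = 78700 J/mol
Step 3: Calculate the exponent: -Eₐ/(RT) = -78700/(8.314 × 283) = -33.44863
Step 4: k = 1.60e+10 × exp(-33.44863)
Step 5: k = 1.60e+10 × 2.97471e-15 = 4.7595e-05 s⁻¹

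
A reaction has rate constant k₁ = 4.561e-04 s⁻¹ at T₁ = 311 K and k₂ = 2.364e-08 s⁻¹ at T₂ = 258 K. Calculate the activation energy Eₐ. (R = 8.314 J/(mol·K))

124.2 kJ/mol

Step 1: Use the two-temperature Arrhenius form: ln(k₂/k₁) = -Eₐ/R × (1/T₂ - 1/T₁)
Step 2: ln(k₂/k₁) = ln(2.364e-08/4.561e-04) = ln(5.18307e-05) = -9.86753
Step 3: 1/T₂ - 1/T₁ = 1/258 - 1/311 = 6.605349e-04 K⁻¹
Step 4: Eₐ = -R × ln(k₂/k₁) / (1/T₂ - 1/T₁) = -8.314 × -9.86753 / 6.605349e-04
Step 5: Eₐ = 1.2420e+05 J/mol = 124.2 kJ/mol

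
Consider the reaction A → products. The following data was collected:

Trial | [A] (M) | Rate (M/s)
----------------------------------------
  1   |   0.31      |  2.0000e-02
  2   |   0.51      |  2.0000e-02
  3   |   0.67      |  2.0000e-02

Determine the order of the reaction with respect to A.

zeroth order (0)

Step 1: Compare trials - when concentration changes, rate stays constant.
Step 2: rate₂/rate₁ = 2.0000e-02/2.0000e-02 = 1
Step 3: [A]₂/[A]₁ = 0.51/0.31 = 1.645
Step 4: Since rate ratio ≈ (conc ratio)^0, the reaction is zeroth order.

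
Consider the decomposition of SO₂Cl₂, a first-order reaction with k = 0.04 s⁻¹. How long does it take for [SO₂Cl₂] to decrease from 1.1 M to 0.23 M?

39.12 s

Step 1: For first-order: t = ln([SO₂Cl₂]₀/[SO₂Cl₂])/k
Step 2: t = ln(1.1/0.23)/0.04
Step 3: t = ln(4.783)/0.04
Step 4: t = 1.565/0.04 = 39.12 s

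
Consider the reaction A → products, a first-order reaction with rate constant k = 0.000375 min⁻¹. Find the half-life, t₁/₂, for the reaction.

1848 min

Step 1: For a first-order reaction, t₁/₂ = ln(2)/k
Step 2: t₁/₂ = ln(2)/0.000375
Step 3: t₁/₂ = 0.6931/0.000375 = 1848 min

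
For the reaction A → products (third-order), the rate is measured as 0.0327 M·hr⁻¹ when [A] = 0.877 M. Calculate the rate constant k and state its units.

0.04848 M⁻²·hr⁻¹

Step 1: rate = k[A]^3, so k = rate / [A]^3.
Step 2: k = 0.0327 / (0.877)^3 = 0.0327 / 0.6745.
Step 3: k = 0.04848 M⁻²·hr⁻¹.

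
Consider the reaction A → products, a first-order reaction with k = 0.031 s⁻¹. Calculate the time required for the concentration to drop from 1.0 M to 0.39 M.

30.37 s

Step 1: For first-order: t = ln([A]₀/[A])/k
Step 2: t = ln(1.0/0.39)/0.031
Step 3: t = ln(2.564)/0.031
Step 4: t = 0.9416/0.031 = 30.37 s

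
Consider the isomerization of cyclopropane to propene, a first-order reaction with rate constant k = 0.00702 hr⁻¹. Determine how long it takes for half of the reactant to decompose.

98.74 hr

Step 1: For a first-order reaction, t₁/₂ = ln(2)/k
Step 2: t₁/₂ = ln(2)/0.00702
Step 3: t₁/₂ = 0.6931/0.00702 = 98.74 hr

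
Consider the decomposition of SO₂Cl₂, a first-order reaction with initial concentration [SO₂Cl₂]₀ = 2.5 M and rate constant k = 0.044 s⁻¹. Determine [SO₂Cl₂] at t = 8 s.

1.758 M

Step 1: For a first-order reaction: [SO₂Cl₂] = [SO₂Cl₂]₀ × e^(-kt)
Step 2: [SO₂Cl₂] = 2.5 × e^(-0.044 × 8)
Step 3: [SO₂Cl₂] = 2.5 × e^(-0.352)
Step 4: [SO₂Cl₂] = 2.5 × 0.70328 = 1.758 M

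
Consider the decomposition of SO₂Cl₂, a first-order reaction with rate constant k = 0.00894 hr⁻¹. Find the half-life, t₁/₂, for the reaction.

77.53 hr

Step 1: For a first-order reaction, t₁/₂ = ln(2)/k
Step 2: t₁/₂ = ln(2)/0.00894
Step 3: t₁/₂ = 0.6931/0.00894 = 77.53 hr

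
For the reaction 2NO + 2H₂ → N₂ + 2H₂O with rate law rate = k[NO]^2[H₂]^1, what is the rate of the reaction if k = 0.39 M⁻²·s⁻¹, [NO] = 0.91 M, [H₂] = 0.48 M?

0.155 M/s

Step 1: The rate law is rate = k[NO]^2[H₂]^1
Step 2: Substitute: rate = 0.39 × (0.91)^2 × (0.48)^1
Step 3: rate = 0.39 × 0.8281 × 0.48 = 0.15502 M/s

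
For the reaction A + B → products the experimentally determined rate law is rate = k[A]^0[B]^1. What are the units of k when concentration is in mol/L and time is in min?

min⁻¹

Step 1: Overall order = 0 + 1 = 1.
Step 2: rate has units mol/L·min⁻¹; [A]^0[B]^1 has units (mol/L)^1.
Step 3: k = rate/([A]^0[B]^1), so units of k = (mol/L)^(1-1)·min⁻¹ = min⁻¹.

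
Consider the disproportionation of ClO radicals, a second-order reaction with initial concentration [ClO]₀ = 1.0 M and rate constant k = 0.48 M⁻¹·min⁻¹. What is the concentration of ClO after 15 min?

0.122 M

Step 1: For a second-order reaction: 1/[ClO] = 1/[ClO]₀ + kt
Step 2: 1/[ClO] = 1/1.0 + 0.48 × 15
Step 3: 1/[ClO] = 1 + 7.2 = 8.2
Step 4: [ClO] = 1/8.2 = 0.122 M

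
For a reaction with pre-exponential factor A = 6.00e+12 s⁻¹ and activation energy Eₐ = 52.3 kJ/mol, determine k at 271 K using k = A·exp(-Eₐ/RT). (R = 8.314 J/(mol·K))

4.98e+02 s⁻¹

Step 1: Use the Arrhenius equation: k = A × exp(-Eₐ/RT)
Step 2: Convert Eₐ to J/mol: 52.3 kJ/mol = 52300 J/mol
Step 3: Calculate the exponent: -Eₐ/(RT) = -52300/(8.314 × 271) = -23.21252
Step 4: k = 6.00e+12 × exp(-23.21252)
Step 5: k = 6.00e+12 × 8.29718e-11 = 4.9783e+02 s⁻¹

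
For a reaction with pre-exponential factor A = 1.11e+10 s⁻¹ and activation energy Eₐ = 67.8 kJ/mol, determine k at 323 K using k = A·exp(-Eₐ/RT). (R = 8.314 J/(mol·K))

1.20e-01 s⁻¹

Step 1: Use the Arrhenius equation: k = A × exp(-Eₐ/RT)
Step 2: Convert Eₐ to J/mol: 67.8 kJ/mol = 67800 J/mol
Step 3: Calculate the exponent: -Eₐ/(RT) = -67800/(8.314 × 323) = -25.24743
Step 4: k = 1.11e+10 × exp(-25.24743)
Step 5: k = 1.11e+10 × 1.08438e-11 = 1.2037e-01 s⁻¹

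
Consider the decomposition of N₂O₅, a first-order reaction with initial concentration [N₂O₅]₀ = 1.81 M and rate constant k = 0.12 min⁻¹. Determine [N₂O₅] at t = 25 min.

0.09011 M

Step 1: For a first-order reaction: [N₂O₅] = [N₂O₅]₀ × e^(-kt)
Step 2: [N₂O₅] = 1.81 × e^(-0.12 × 25)
Step 3: [N₂O₅] = 1.81 × e^(-3)
Step 4: [N₂O₅] = 1.81 × 0.0497871 = 0.09011 M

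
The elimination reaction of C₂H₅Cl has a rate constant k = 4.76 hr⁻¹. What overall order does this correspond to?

first order (1)

Step 1: The units of k for an nth-order reaction are (concentration)^(1-n)·(time)⁻¹.
Step 2: Here k has units hr⁻¹, so the concentration exponent is 0.
Step 3: 1 - n = 0 ⇒ n = 1. The reaction is first order.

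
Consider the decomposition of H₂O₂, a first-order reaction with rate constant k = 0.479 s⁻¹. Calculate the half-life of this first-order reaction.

1.447 s

Step 1: For a first-order reaction, t₁/₂ = ln(2)/k
Step 2: t₁/₂ = ln(2)/0.479
Step 3: t₁/₂ = 0.6931/0.479 = 1.447 s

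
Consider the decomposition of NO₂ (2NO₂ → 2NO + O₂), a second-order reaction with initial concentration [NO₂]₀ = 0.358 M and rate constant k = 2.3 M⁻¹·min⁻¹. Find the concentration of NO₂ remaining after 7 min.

0.05293 M

Step 1: For a second-order reaction: 1/[NO₂] = 1/[NO₂]₀ + kt
Step 2: 1/[NO₂] = 1/0.358 + 2.3 × 7
Step 3: 1/[NO₂] = 2.793 + 16.1 = 18.89
Step 4: [NO₂] = 1/18.89 = 0.05293 M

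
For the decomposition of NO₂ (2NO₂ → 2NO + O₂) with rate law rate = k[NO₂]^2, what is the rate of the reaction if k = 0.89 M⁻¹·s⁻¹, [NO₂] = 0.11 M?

0.01077 M/s

Step 1: Identify the rate law: rate = k[NO₂]^2
Step 2: Substitute values: rate = 0.89 × (0.11)^2
Step 3: Calculate: rate = 0.89 × 0.0121 = 0.010769 M/s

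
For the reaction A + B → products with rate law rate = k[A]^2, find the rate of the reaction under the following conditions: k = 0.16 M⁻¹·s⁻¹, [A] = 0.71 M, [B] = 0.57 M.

0.08066 M/s

Step 1: The rate law is rate = k[A]^2
Step 2: Note that the rate does not depend on [B] (zero order in B).
Step 3: rate = 0.16 × (0.71)^2 = 0.080656 M/s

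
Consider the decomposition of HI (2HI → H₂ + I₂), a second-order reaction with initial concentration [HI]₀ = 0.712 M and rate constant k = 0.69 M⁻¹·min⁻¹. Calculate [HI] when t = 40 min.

0.03448 M

Step 1: For a second-order reaction: 1/[HI] = 1/[HI]₀ + kt
Step 2: 1/[HI] = 1/0.712 + 0.69 × 40
Step 3: 1/[HI] = 1.404 + 27.6 = 29
Step 4: [HI] = 1/29 = 0.03448 M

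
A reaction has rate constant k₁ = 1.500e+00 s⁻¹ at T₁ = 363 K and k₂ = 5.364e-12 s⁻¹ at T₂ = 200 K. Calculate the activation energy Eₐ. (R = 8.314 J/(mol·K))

97.6 kJ/mol

Step 1: Use the two-temperature Arrhenius form: ln(k₂/k₁) = -Eₐ/R × (1/T₂ - 1/T₁)
Step 2: ln(k₂/k₁) = ln(5.364e-12/1.500e+00) = ln(3.576e-12) = -26.3568
Step 3: 1/T₂ - 1/T₁ = 1/200 - 1/363 = 2.245179e-03 K⁻¹
Step 4: Eₐ = -R × ln(k₂/k₁) / (1/T₂ - 1/T₁) = -8.314 × -26.3568 / 2.245179e-03
Step 5: Eₐ = 9.7600e+04 J/mol = 97.6 kJ/mol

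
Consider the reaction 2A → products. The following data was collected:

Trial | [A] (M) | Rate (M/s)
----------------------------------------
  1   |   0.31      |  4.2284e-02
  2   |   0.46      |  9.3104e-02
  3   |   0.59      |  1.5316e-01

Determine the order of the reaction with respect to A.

second order (2)

Step 1: Compare trials to find order n where rate₂/rate₁ = ([A]₂/[A]₁)^n
Step 2: rate₂/rate₁ = 9.3104e-02/4.2284e-02 = 2.202
Step 3: [A]₂/[A]₁ = 0.46/0.31 = 1.484
Step 4: n = ln(2.202)/ln(1.484) = 2.00 ≈ 2
Step 5: The reaction is second order in A.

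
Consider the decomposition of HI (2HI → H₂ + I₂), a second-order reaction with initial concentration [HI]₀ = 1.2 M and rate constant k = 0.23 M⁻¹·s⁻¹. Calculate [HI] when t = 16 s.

0.2216 M

Step 1: For a second-order reaction: 1/[HI] = 1/[HI]₀ + kt
Step 2: 1/[HI] = 1/1.2 + 0.23 × 16
Step 3: 1/[HI] = 0.8333 + 3.68 = 4.513
Step 4: [HI] = 1/4.513 = 0.2216 M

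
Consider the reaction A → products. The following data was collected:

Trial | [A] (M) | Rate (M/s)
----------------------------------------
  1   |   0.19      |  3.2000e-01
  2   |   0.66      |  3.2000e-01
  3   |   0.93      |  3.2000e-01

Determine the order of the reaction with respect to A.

zeroth order (0)

Step 1: Compare trials - when concentration changes, rate stays constant.
Step 2: rate₂/rate₁ = 3.2000e-01/3.2000e-01 = 1
Step 3: [A]₂/[A]₁ = 0.66/0.19 = 3.474
Step 4: Since rate ratio ≈ (conc ratio)^0, the reaction is zeroth order.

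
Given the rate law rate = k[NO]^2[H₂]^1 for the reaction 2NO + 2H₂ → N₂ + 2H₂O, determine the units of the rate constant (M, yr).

M⁻²·yr⁻¹

Step 1: Overall order = 2 + 1 = 3.
Step 2: rate has units M·yr⁻¹; [NO]^2[H₂]^1 has units M^3.
Step 3: k = rate/([NO]^2[H₂]^1), so units of k = M^(1-3)·yr⁻¹ = M⁻²·yr⁻¹.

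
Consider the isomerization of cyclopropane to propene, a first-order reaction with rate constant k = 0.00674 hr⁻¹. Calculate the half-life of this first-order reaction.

102.8 hr

Step 1: For a first-order reaction, t₁/₂ = ln(2)/k
Step 2: t₁/₂ = ln(2)/0.00674
Step 3: t₁/₂ = 0.6931/0.00674 = 102.8 hr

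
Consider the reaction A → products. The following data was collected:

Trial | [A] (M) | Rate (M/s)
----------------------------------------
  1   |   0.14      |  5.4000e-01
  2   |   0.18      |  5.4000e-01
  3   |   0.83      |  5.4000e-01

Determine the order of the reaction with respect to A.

zeroth order (0)

Step 1: Compare trials - when concentration changes, rate stays constant.
Step 2: rate₂/rate₁ = 5.4000e-01/5.4000e-01 = 1
Step 3: [A]₂/[A]₁ = 0.18/0.14 = 1.286
Step 4: Since rate ratio ≈ (conc ratio)^0, the reaction is zeroth order.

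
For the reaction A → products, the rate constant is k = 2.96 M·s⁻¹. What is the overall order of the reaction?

zeroth order (0)

Step 1: The units of k for an nth-order reaction are (concentration)^(1-n)·(time)⁻¹.
Step 2: Here k has units M·s⁻¹, so the concentration exponent is 1.
Step 3: 1 - n = 1 ⇒ n = 0. The reaction is zeroth order.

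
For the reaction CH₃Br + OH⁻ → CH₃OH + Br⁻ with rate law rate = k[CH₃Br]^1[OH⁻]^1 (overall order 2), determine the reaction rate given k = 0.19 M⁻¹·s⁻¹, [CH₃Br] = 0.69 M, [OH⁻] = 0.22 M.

0.02884 M/s

Step 1: The rate law is rate = k[CH₃Br]^1[OH⁻]^1, overall order = 1+1 = 2
Step 2: Substitute values: rate = 0.19 × (0.69)^1 × (0.22)^1
Step 3: rate = 0.19 × 0.69 × 0.22 = 0.028842 M/s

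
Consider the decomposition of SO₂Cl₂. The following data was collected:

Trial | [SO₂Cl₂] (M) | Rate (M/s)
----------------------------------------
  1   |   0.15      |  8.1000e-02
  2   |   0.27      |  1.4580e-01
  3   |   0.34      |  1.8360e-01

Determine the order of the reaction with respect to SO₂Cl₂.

first order (1)

Step 1: Compare trials to find order n where rate₂/rate₁ = ([SO₂Cl₂]₂/[SO₂Cl₂]₁)^n
Step 2: rate₂/rate₁ = 1.4580e-01/8.1000e-02 = 1.8
Step 3: [SO₂Cl₂]₂/[SO₂Cl₂]₁ = 0.27/0.15 = 1.8
Step 4: n = ln(1.8)/ln(1.8) = 1.00 ≈ 1
Step 5: The reaction is first order in SO₂Cl₂.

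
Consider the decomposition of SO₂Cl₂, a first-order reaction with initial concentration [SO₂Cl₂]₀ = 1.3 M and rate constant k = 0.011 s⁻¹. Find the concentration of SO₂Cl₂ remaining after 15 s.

1.102 M

Step 1: For a first-order reaction: [SO₂Cl₂] = [SO₂Cl₂]₀ × e^(-kt)
Step 2: [SO₂Cl₂] = 1.3 × e^(-0.011 × 15)
Step 3: [SO₂Cl₂] = 1.3 × e^(-0.165)
Step 4: [SO₂Cl₂] = 1.3 × 0.847894 = 1.102 M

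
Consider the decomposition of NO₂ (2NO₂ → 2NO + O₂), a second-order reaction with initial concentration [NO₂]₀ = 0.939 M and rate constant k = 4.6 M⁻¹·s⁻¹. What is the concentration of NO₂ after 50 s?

0.004328 M

Step 1: For a second-order reaction: 1/[NO₂] = 1/[NO₂]₀ + kt
Step 2: 1/[NO₂] = 1/0.939 + 4.6 × 50
Step 3: 1/[NO₂] = 1.065 + 230 = 231.1
Step 4: [NO₂] = 1/231.1 = 0.004328 M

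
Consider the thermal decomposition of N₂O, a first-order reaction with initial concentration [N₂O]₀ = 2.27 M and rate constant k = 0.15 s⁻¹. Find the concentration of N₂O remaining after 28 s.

0.03404 M

Step 1: For a first-order reaction: [N₂O] = [N₂O]₀ × e^(-kt)
Step 2: [N₂O] = 2.27 × e^(-0.15 × 28)
Step 3: [N₂O] = 2.27 × e^(-4.2)
Step 4: [N₂O] = 2.27 × 0.0149956 = 0.03404 M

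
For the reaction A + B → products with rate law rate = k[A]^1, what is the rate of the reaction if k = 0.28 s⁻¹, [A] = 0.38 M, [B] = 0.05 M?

0.1064 M/s

Step 1: The rate law is rate = k[A]^1
Step 2: Note that the rate does not depend on [B] (zero order in B).
Step 3: rate = 0.28 × (0.38)^1 = 0.1064 M/s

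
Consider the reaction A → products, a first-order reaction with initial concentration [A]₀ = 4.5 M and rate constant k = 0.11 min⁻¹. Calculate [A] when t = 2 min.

3.611 M

Step 1: For a first-order reaction: [A] = [A]₀ × e^(-kt)
Step 2: [A] = 4.5 × e^(-0.11 × 2)
Step 3: [A] = 4.5 × e^(-0.22)
Step 4: [A] = 4.5 × 0.802519 = 3.611 M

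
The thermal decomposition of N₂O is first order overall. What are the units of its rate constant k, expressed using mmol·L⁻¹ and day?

day⁻¹

Step 1: For overall order n, rate = k × (concentration)^n.
Step 2: Rate has units mmol·L⁻¹·day⁻¹; concentration term has units (mmol·L⁻¹)^1.
Step 3: k = rate / (concentration)^n, so units of k = (mmol·L⁻¹)^(1-1)·day⁻¹ = day⁻¹.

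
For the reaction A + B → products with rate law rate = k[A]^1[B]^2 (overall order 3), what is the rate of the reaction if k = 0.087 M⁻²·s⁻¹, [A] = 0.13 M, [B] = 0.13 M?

0.0001911 M/s

Step 1: The rate law is rate = k[A]^1[B]^2, overall order = 1+2 = 3
Step 2: Substitute values: rate = 0.087 × (0.13)^1 × (0.13)^2
Step 3: rate = 0.087 × 0.13 × 0.0169 = 0.000191139 M/s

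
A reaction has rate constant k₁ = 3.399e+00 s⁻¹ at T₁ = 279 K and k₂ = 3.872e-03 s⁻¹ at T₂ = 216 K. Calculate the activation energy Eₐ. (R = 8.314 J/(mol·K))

53.9 kJ/mol

Step 1: Use the two-temperature Arrhenius form: ln(k₂/k₁) = -Eₐ/R × (1/T₂ - 1/T₁)
Step 2: ln(k₂/k₁) = ln(3.872e-03/3.399e+00) = ln(0.00113916) = -6.77747
Step 3: 1/T₂ - 1/T₁ = 1/216 - 1/279 = 1.045400e-03 K⁻¹
Step 4: Eₐ = -R × ln(k₂/k₁) / (1/T₂ - 1/T₁) = -8.314 × -6.77747 / 1.045400e-03
Step 5: Eₐ = 5.3901e+04 J/mol = 53.9 kJ/mol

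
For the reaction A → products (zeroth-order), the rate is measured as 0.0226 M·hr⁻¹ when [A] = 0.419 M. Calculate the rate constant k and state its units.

0.0226 M·hr⁻¹

Step 1: For a zeroth-order reaction, rate = k (independent of concentration).
Step 2: k = rate = 0.0226 M·hr⁻¹.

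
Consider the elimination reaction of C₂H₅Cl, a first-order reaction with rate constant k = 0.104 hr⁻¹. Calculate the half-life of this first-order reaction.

6.665 hr

Step 1: For a first-order reaction, t₁/₂ = ln(2)/k
Step 2: t₁/₂ = ln(2)/0.104
Step 3: t₁/₂ = 0.6931/0.104 = 6.665 hr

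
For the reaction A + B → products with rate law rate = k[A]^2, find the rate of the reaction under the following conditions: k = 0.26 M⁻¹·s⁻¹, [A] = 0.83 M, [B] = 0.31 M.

0.1791 M/s

Step 1: The rate law is rate = k[A]^2
Step 2: Note that the rate does not depend on [B] (zero order in B).
Step 3: rate = 0.26 × (0.83)^2 = 0.179114 M/s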